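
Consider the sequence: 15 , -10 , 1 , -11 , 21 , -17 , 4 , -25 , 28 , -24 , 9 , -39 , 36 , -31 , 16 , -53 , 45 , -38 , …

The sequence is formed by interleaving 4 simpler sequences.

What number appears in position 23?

36

The terms cycle through 4 interleaved subsequences.
Track A: 15, 21, 28, 36, 45. Triangular numbers starting at T_5.
Track B: -10, -17, -24, -31, -38. Arithmetic, step −7.
Track C: 1, 4, 9, 16. The squares 1², 2², 3², ….
Track D: -11, -25, -39, -53. Linear: a_n = 3 − 14·n.
Position 23 → track C, term 6 = 36.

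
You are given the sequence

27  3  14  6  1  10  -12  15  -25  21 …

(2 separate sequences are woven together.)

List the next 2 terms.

-38, 28

Taking every 2nd term gives 2 separate tracks.
Track A: 27, 14, 1, -12, -25 — arithmetic with common difference −13.
Track B: 3, 6, 10, 15, 21 — triangular numbers n(n+1)/2 for n = 2, 3, ….
Position 11 falls in track A as its term 6, giving -38.
The 12th slot belongs to track B; its 6th term is 28.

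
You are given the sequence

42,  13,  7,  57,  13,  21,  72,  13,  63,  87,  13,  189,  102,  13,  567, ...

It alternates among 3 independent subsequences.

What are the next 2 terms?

117, 13

Split by position mod 3: positions 1, 4, 7, … form one track, and each other residue class forms its own.
Track A: 42, 57, 72, 87, 102. Arithmetic, step +15.
Track B: 13, 13, 13, 13, 13. The constant sequence 13.
Track C: 7, 21, 63, 189, 567. A geometric progression (common ratio 3).
Position 16 falls in track A as its term 6, giving 117.
The 17th slot belongs to track B; its 6th term is 13.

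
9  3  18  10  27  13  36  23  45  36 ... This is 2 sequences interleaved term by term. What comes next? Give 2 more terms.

Positions 1, 3, 5, … form one subsequence and positions 2, 4, 6, … form another.
Stream A: 9, 18, 27, 36, 45 (arithmetic, step +9).
Stream B: 3, 10, 13, 23, 36 (Fibonacci-style (each term is the sum of the two before it)).
Term 11 comes from stream A (its 6th entry): 54.
The 12th slot belongs to stream B; its 6th term is 59.

54, 59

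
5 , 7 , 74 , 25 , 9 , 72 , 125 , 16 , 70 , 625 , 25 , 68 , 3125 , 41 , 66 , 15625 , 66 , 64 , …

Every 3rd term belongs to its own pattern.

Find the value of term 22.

390625

Read the sequence 3 terms at a time; column i is its own pattern.
Subsequence A is 5, 25, 125, 625, 3125, 15625, which is powers 5^1, 5^2, 5^3, ….
Subsequence B is 7, 9, 16, 25, 41, 66, which is each term equals the sum of the previous two.
Subsequence C is 74, 72, 70, 68, 66, 64, which is arithmetic with common difference −2.
Position 22 falls in subsequence A as its term 8, giving 390625.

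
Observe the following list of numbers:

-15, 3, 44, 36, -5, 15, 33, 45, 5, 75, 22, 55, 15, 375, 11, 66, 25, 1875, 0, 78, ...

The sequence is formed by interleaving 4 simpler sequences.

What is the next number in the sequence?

35

Taking every 4th term gives 4 separate tracks.
Track A = -15, -5, 5, 15, 25: arithmetic with common difference +10.
Track B = 3, 15, 75, 375, 1875: geometric with ratio 5.
Track C = 44, 33, 22, 11, 0: arithmetic, step −11.
Track D = 36, 45, 55, 66, 78: the triangular numbers T_8, T_9, ….
The 21st slot belongs to track A; its 6th term is 35.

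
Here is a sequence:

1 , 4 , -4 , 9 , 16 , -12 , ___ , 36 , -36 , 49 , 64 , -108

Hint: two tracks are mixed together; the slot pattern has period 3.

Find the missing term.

The slot pattern repeats as AAB (period 3), so there are 2 interleaved tracks.
Track A: 1, 4, 9, 16, ?, 36, 49, 64 (consecutive squares n² from n = 1).
Track B: -4, -12, -36, -108 (geometric, ×3 each step).
Filling track A at index 5 by its rule yields 25.

25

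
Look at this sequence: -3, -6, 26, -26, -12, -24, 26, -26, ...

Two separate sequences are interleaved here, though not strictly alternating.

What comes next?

The slot pattern repeats as AABB (period 4), so there are 2 interleaved tracks.
Track A: -3, -6, -12, -24 — a geometric progression (common ratio 2).
Track B: 26, -26, 26, -26 — alternating ±26.
Position 9 → track A, term 5 = -48.

-48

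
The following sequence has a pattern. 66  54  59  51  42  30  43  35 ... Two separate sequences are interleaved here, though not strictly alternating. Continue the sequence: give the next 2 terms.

18, 6

The slot pattern repeats as AABB (period 4), so there are 2 interleaved tracks.
Track A is 66, 54, 42, 30, which is subtracting 12 each time.
Track B is 59, 51, 43, 35, which is arithmetic with common difference −8.
Position 9 falls in track A as its term 5, giving 18.
Position 10 falls in track A as its term 6, giving 6.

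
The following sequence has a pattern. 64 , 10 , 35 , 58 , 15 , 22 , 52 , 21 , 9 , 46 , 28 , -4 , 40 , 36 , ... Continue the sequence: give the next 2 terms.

Read the sequence 3 terms at a time; column i is its own pattern.
Track A: 64, 58, 52, 46, 40. Arithmetic with common difference −6.
Track B: 10, 15, 21, 28, 36. Triangular numbers starting at T_4.
Track C: 35, 22, 9, -4. Arithmetic with common difference −13.
Term 15 comes from track C (its 5th entry): -17.
Term 16 comes from track A (its 6th entry): 34.

-17, 34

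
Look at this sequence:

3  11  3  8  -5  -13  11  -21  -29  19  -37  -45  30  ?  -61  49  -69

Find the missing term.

Positions follow the repeating pattern ABB; grouping by letter gives 2 tracks.
Track A is 3, 8, 11, 19, 30, 49, which is Fibonacci-style (each term is the sum of the two before it).
Track B is 11, 3, -5, -13, -21, -29, -37, -45, ?, -61, -69, which is arithmetic, step −8.
Track B's pattern makes the blank -53.

-53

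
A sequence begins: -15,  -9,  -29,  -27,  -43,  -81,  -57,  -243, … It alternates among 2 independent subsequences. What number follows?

Taking every 2nd term gives 2 separate tracks.
Subsequence A is -15, -29, -43, -57, which is linear: a_n = -1 − 14·n.
Subsequence B is -9, -27, -81, -243, which is a geometric progression (common ratio 3).
The 9th slot belongs to subsequence A; its 5th term is -71.

-71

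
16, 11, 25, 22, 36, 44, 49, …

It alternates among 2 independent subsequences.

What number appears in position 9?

64

Taking every 2nd term gives 2 separate tracks.
Subsequence A: 16, 25, 36, 49. The squares 4², 5², 6², ….
Subsequence B: 11, 22, 44. Multiplying by 2 each time.
Position 9 falls in subsequence A as its term 5, giving 64.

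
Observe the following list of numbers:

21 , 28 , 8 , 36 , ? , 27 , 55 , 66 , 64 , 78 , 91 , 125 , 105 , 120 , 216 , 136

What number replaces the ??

45

Positions follow the repeating pattern AAB; grouping by letter gives 2 tracks.
Track A: 21, 28, 36, ?, 55, 66, 78, 91, 105, 120, 136 — triangular numbers starting at T_6.
Track B: 8, 27, 64, 125, 216 — perfect cubes starting at 2³.
Filling track A at index 4 by its rule yields 45.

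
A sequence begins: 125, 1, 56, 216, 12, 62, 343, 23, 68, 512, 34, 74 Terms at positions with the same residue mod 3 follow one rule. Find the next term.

The terms cycle through 3 interleaved subsequences.
Track A is 125, 216, 343, 512, which is the cubes 5³, 6³, 7³, ….
Track B is 1, 12, 23, 34, which is arithmetic with common difference +11.
Track C is 56, 62, 68, 74, which is linear: a_n = 50 + 6·n.
Position 13 falls in track A as its term 5, giving 729.

729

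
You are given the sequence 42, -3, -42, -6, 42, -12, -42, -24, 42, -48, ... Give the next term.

Taking every 2nd term gives 2 separate tracks.
Track A: 42, -42, 42, -42, 42 (alternating ±42).
Track B: -3, -6, -12, -24, -48 (multiplying by 2 each time).
Term 11 comes from track A (its 6th entry): -42.

-42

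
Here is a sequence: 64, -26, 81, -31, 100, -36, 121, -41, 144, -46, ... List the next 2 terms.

169, -51

Split by position mod 2 into 2 tracks.
Track A = 64, 81, 100, 121, 144: perfect squares starting at 8².
Track B = -26, -31, -36, -41, -46: subtracting 5 each time.
The 11th slot belongs to track A; its 6th term is 169.
Position 12 falls in track B as its term 6, giving -51.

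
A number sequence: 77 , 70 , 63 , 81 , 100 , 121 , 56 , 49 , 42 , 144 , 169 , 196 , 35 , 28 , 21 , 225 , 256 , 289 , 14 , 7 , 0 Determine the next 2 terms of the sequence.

324, 361

Reading positions in blocks of 6 reveals the pattern AAABBB — 2 tracks woven together.
Stream A is 77, 70, 63, 56, 49, 42, 35, 28, 21, 14, 7, 0, which is arithmetic, step −7.
Stream B is 81, 100, 121, 144, 169, 196, 225, 256, 289, which is consecutive squares n² from n = 9.
Position 22 → stream B, term 10 = 324.
Position 23 → stream B, term 11 = 361.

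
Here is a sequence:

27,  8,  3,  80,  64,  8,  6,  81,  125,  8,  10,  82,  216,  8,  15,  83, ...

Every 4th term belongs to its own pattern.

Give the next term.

343

Taking every 4th term gives 4 separate tracks.
Track A is 27, 64, 125, 216, which is perfect cubes starting at 3³.
Track B is 8, 8, 8, 8, which is always 8.
Track C is 3, 6, 10, 15, which is the triangular numbers T_2, T_3, ….
Track D is 80, 81, 82, 83, which is arithmetic, step +1.
Position 17 falls in track A as its term 5, giving 343.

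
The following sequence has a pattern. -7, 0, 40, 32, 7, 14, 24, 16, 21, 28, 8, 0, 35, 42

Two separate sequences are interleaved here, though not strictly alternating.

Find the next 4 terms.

The slot pattern repeats as AABB (period 4), so there are 2 interleaved tracks.
Subsequence A = -7, 0, 7, 14, 21, 28, 35, 42: adding 7 each time.
Subsequence B = 40, 32, 24, 16, 8, 0: subtracting 8 each time.
Term 15 comes from subsequence B (its 7th entry): -8.
Position 16 → subsequence B, term 8 = -16.
Position 17 falls in subsequence A as its term 9, giving 49.
Position 18 falls in subsequence A as its term 10, giving 56.

-8, -16, 49, 56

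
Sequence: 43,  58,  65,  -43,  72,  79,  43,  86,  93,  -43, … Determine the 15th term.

The slot pattern repeats as ABB (period 3), so there are 2 interleaved tracks.
Track A = 43, -43, 43, -43: the oscillation 43·(−1)^(n+1).
Track B = 58, 65, 72, 79, 86, 93: arithmetic, step +7.
Term 15 comes from track B (its 10th entry): 121.

121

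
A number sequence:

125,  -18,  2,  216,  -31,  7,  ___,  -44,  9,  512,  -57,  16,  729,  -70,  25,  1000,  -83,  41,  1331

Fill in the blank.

Taking every 3rd term gives 3 separate tracks.
Subsequence A: 125, 216, ?, 512, 729, 1000, 1331 (the cubes 5³, 6³, 7³, …).
Subsequence B: -18, -31, -44, -57, -70, -83 (linear: a_n = -5 − 13·n).
Subsequence C: 2, 7, 9, 16, 25, 41 (each term equals the sum of the previous two).
Subsequence A's pattern makes the blank 343.

343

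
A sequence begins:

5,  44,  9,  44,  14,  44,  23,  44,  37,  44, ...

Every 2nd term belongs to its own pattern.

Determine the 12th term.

44

Odd-indexed and even-indexed terms follow separate rules.
Subsequence A = 5, 9, 14, 23, 37: a Fibonacci-like recurrence a_n = a_{n-1} + a_{n-2}.
Subsequence B = 44, 44, 44, 44, 44: the constant sequence 44.
Term 12 comes from subsequence B (its 6th entry): 44.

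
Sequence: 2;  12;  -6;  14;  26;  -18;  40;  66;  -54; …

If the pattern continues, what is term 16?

728

Reading positions in blocks of 3 reveals the pattern AAB — 2 tracks woven together.
Track A: 2, 12, 14, 26, 40, 66 — Fibonacci-style (each term is the sum of the two before it).
Track B: -6, -18, -54 — geometric with ratio 3.
Position 16 falls in track A as its term 11, giving 728.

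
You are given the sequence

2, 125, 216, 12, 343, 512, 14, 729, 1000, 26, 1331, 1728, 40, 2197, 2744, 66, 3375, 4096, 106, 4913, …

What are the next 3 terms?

Positions follow the repeating pattern ABB; grouping by letter gives 2 tracks.
Track A: 2, 12, 14, 26, 40, 66, 106 (a Fibonacci-like recurrence a_n = a_{n-1} + a_{n-2}).
Track B: 125, 216, 343, 512, 729, 1000, 1331, 1728, 2197, 2744, 3375, 4096, 4913 (consecutive cubes n³ from n = 5).
Position 21 falls in track B as its term 14, giving 5832.
Position 22 → track A, term 8 = 172.
Position 23 → track B, term 15 = 6859.

5832, 172, 6859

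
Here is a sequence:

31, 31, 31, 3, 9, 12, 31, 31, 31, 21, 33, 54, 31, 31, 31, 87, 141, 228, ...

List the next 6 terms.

31, 31, 31, 369, 597, 966

The slot pattern repeats as AAABBB (period 6), so there are 2 interleaved tracks.
Track A: 31, 31, 31, 31, 31, 31, 31, 31, 31 (constant 31).
Track B: 3, 9, 12, 21, 33, 54, 87, 141, 228 (Fibonacci-style (each term is the sum of the two before it)).
Term 19 comes from track A (its 10th entry): 31.
Position 20 falls in track A as its term 11, giving 31.
Position 21 → track A, term 12 = 31.
Position 22 falls in track B as its term 10, giving 369.
Position 23 → track B, term 11 = 597.
Position 24 falls in track B as its term 12, giving 966.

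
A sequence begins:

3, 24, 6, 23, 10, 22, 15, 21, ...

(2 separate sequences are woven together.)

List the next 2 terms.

The terms cycle through 2 interleaved subsequences.
Track A: 3, 6, 10, 15 — triangular numbers n(n+1)/2 for n = 2, 3, ….
Track B: 24, 23, 22, 21 — arithmetic, step −1.
Position 9 falls in track A as its term 5, giving 21.
The 10th slot belongs to track B; its 5th term is 20.

21, 20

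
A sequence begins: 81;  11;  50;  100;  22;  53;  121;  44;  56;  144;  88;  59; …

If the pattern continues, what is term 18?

Taking every 3rd term gives 3 separate tracks.
Track A is 81, 100, 121, 144, which is the squares 9², 10², 11², ….
Track B is 11, 22, 44, 88, which is multiplying by 2 each time.
Track C is 50, 53, 56, 59, which is arithmetic, step +3.
Term 18 comes from track C (its 6th entry): 65.

65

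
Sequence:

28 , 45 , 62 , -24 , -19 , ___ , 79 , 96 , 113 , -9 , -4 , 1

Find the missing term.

-14

The slot pattern repeats as AAABBB (period 6), so there are 2 interleaved tracks.
Subsequence A: 28, 45, 62, 79, 96, 113 (linear: a_n = 11 + 17·n).
Subsequence B: -24, -19, ?, -9, -4, 1 (arithmetic with common difference +5).
Filling subsequence B at index 3 by its rule yields -14.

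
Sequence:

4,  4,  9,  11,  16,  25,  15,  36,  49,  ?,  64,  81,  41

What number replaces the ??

Reading positions in blocks of 3 reveals the pattern ABB — 2 tracks woven together.
Stream A: 4, 11, 15, ?, 41. A Fibonacci-like recurrence a_n = a_{n-1} + a_{n-2}.
Stream B: 4, 9, 16, 25, 36, 49, 64, 81. Consecutive squares n² from n = 2.
So the missing entry in stream A is 26.

26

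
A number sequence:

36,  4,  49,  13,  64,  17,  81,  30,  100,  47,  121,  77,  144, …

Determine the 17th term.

Positions 1, 3, 5, … form one subsequence and positions 2, 4, 6, … form another.
Stream A: 36, 49, 64, 81, 100, 121, 144. Perfect squares starting at 6².
Stream B: 4, 13, 17, 30, 47, 77. A Fibonacci-like recurrence a_n = a_{n-1} + a_{n-2}.
The 17th slot belongs to stream A; its 9th term is 196.

196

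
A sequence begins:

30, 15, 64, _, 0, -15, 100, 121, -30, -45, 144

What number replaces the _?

81

Positions follow the repeating pattern AABB; grouping by letter gives 2 tracks.
Stream A: 30, 15, 0, -15, -30, -45. Arithmetic with common difference −15.
Stream B: 64, ?, 100, 121, 144. The squares 8², 9², 10², ….
The gap is stream B's term 2; the rule gives 81.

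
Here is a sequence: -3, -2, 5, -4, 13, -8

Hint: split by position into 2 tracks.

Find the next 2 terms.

21, -16

The terms cycle through 2 interleaved subsequences.
Track A: -3, 5, 13. Linear: a_n = -11 + 8·n.
Track B: -2, -4, -8. A geometric progression (common ratio 2).
Term 7 comes from track A (its 4th entry): 21.
Term 8 comes from track B (its 4th entry): -16.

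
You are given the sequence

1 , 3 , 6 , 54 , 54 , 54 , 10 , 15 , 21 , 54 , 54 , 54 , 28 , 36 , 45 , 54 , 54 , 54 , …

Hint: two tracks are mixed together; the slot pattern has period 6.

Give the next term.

55

Positions follow the repeating pattern AAABBB; grouping by letter gives 2 tracks.
Subsequence A = 1, 3, 6, 10, 15, 21, 28, 36, 45: triangular numbers starting at T_1.
Subsequence B = 54, 54, 54, 54, 54, 54, 54, 54, 54: constant 54.
Term 19 comes from subsequence A (its 10th entry): 55.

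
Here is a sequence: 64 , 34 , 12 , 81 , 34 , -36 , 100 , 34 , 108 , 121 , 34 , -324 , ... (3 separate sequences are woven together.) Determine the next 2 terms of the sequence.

Split by position mod 3: positions 1, 4, 7, … form one track, and each other residue class forms its own.
Stream A is 64, 81, 100, 121, which is the squares 8², 9², 10², ….
Stream B is 34, 34, 34, 34, which is always 34.
Stream C is 12, -36, 108, -324, which is a geometric progression (common ratio -3).
The 13th slot belongs to stream A; its 5th term is 144.
Position 14 → stream B, term 5 = 34.

144, 34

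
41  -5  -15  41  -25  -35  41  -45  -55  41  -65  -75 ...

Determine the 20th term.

Positions follow the repeating pattern ABB; grouping by letter gives 2 tracks.
Stream A is 41, 41, 41, 41, which is the constant sequence 41.
Stream B is -5, -15, -25, -35, -45, -55, -65, -75, which is subtracting 10 each time.
Term 20 comes from stream B (its 13th entry): -125.

-125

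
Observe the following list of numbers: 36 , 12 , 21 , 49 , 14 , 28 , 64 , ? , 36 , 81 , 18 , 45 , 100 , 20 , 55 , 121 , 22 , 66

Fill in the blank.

Read the sequence 3 terms at a time; column i is its own pattern.
Track A is 36, 49, 64, 81, 100, 121, which is the squares 6², 7², 8², ….
Track B is 12, 14, ?, 18, 20, 22, which is arithmetic, step +2.
Track C is 21, 28, 36, 45, 55, 66, which is the triangular numbers T_6, T_7, ….
So the missing entry in track B is 16.

16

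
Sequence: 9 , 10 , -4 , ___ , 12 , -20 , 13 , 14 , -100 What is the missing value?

The slot pattern repeats as AAB (period 3), so there are 2 interleaved tracks.
Track A: 9, 10, ?, 12, 13, 14 — linear: a_n = 8 + n.
Track B: -4, -20, -100 — multiplying by 5 each time.
Filling track A at index 3 by its rule yields 11.

11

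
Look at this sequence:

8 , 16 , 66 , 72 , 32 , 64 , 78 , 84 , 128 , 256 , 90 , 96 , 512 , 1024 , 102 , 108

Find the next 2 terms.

2048, 4096

The slot pattern repeats as AABB (period 4), so there are 2 interleaved tracks.
Stream A: 8, 16, 32, 64, 128, 256, 512, 1024 (powers of 2).
Stream B: 66, 72, 78, 84, 90, 96, 102, 108 (linear: a_n = 60 + 6·n).
Position 17 falls in stream A as its term 9, giving 2048.
The 18th slot belongs to stream A; its 10th term is 4096.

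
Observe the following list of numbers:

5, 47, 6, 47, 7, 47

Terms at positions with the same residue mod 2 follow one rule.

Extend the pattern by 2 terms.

8, 47

Odd-indexed and even-indexed terms follow separate rules.
Track A is 5, 6, 7, which is adding 1 each time.
Track B is 47, 47, 47, which is constant 47.
Term 7 comes from track A (its 4th entry): 8.
Position 8 falls in track B as its term 4, giving 47.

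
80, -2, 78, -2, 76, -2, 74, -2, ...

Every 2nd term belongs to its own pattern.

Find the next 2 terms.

Odd-indexed and even-indexed terms follow separate rules.
Stream A = 80, 78, 76, 74: subtracting 2 each time.
Stream B = -2, -2, -2, -2: the constant sequence -2.
Position 9 falls in stream A as its term 5, giving 72.
Position 10 falls in stream B as its term 5, giving -2.

72, -2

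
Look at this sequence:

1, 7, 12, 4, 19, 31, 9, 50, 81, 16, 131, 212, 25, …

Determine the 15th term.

555

Reading positions in blocks of 3 reveals the pattern ABB — 2 tracks woven together.
Track A = 1, 4, 9, 16, 25: consecutive squares n² from n = 1.
Track B = 7, 12, 19, 31, 50, 81, 131, 212: a Fibonacci-like recurrence a_n = a_{n-1} + a_{n-2}.
Position 15 → track B, term 10 = 555.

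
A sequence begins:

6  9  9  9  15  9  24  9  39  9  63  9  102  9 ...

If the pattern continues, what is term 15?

165

Split by position mod 2 into 2 tracks.
Track A: 6, 9, 15, 24, 39, 63, 102 (each term equals the sum of the previous two).
Track B: 9, 9, 9, 9, 9, 9, 9 (the constant sequence 9).
Term 15 comes from track A (its 8th entry): 165.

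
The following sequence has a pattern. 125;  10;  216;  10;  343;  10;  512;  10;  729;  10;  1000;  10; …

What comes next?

1331

Taking every 2nd term gives 2 separate tracks.
Track A: 125, 216, 343, 512, 729, 1000 — the cubes 5³, 6³, 7³, ….
Track B: 10, 10, 10, 10, 10, 10 — always 10.
The 13th slot belongs to track A; its 7th term is 1331.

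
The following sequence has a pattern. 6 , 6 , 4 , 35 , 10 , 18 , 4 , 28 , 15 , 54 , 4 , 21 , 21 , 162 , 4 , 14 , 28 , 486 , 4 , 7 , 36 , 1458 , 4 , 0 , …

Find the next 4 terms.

Read the sequence 4 terms at a time; column i is its own pattern.
Stream A is 6, 10, 15, 21, 28, 36, which is the triangular numbers T_3, T_4, ….
Stream B is 6, 18, 54, 162, 486, 1458, which is multiplying by 3 each time.
Stream C is 4, 4, 4, 4, 4, 4, which is constant 4.
Stream D is 35, 28, 21, 14, 7, 0, which is subtracting 7 each time.
The 25th slot belongs to stream A; its 7th term is 45.
Term 26 comes from stream B (its 7th entry): 4374.
Position 27 → stream C, term 7 = 4.
Position 28 falls in stream D as its term 7, giving -7.

45, 4374, 4, -7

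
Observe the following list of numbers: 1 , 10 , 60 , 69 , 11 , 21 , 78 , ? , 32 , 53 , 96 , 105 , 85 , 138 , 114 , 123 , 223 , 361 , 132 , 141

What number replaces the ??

Positions follow the repeating pattern AABB; grouping by letter gives 2 tracks.
Track A is 1, 10, 11, 21, 32, 53, 85, 138, 223, 361, which is a Fibonacci-like recurrence a_n = a_{n-1} + a_{n-2}.
Track B is 60, 69, 78, ?, 96, 105, 114, 123, 132, 141, which is arithmetic, step +9.
Filling track B at index 4 by its rule yields 87.

87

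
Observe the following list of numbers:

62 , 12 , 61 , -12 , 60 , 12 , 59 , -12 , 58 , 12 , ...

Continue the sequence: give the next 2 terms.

57, -12

Taking every 2nd term gives 2 separate tracks.
Stream A: 62, 61, 60, 59, 58. Subtracting 1 each time.
Stream B: 12, -12, 12, -12, 12. Oscillating between 12 and -12.
Term 11 comes from stream A (its 6th entry): 57.
Position 12 falls in stream B as its term 6, giving -12.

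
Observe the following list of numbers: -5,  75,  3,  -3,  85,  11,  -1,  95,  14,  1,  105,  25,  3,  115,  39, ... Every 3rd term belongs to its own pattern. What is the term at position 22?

9

Taking every 3rd term gives 3 separate tracks.
Track A is -5, -3, -1, 1, 3, which is adding 2 each time.
Track B is 75, 85, 95, 105, 115, which is linear: a_n = 65 + 10·n.
Track C is 3, 11, 14, 25, 39, which is Fibonacci-style (each term is the sum of the two before it).
Position 22 → track A, term 8 = 9.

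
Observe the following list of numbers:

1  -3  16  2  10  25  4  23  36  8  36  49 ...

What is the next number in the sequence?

16

The terms cycle through 3 interleaved subsequences.
Stream A: 1, 2, 4, 8 (geometric with ratio 2).
Stream B: -3, 10, 23, 36 (arithmetic, step +13).
Stream C: 16, 25, 36, 49 (the squares 4², 5², 6², …).
Position 13 falls in stream A as its term 5, giving 16.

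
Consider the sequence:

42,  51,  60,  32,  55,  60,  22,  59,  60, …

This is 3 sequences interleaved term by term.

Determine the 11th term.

63

Split by position mod 3 into 3 tracks.
Stream A is 42, 32, 22, which is arithmetic with common difference −10.
Stream B is 51, 55, 59, which is adding 4 each time.
Stream C is 60, 60, 60, which is the constant sequence 60.
Position 11 falls in stream B as its term 4, giving 63.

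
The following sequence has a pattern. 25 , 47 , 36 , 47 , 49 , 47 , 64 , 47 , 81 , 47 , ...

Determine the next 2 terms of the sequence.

100, 47

Odd-indexed and even-indexed terms follow separate rules.
Track A is 25, 36, 49, 64, 81, which is consecutive squares n² from n = 5.
Track B is 47, 47, 47, 47, 47, which is constant 47.
The 11th slot belongs to track A; its 6th term is 100.
Position 12 → track B, term 6 = 47.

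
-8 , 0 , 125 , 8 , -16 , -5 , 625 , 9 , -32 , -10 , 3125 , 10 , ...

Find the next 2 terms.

Split by position mod 4 into 4 tracks.
Subsequence A: -8, -16, -32. Geometric, ×2 each step.
Subsequence B: 0, -5, -10. Arithmetic, step −5.
Subsequence C: 125, 625, 3125. Successive powers of 5.
Subsequence D: 8, 9, 10. Arithmetic with common difference +1.
The 13th slot belongs to subsequence A; its 4th term is -64.
The 14th slot belongs to subsequence B; its 4th term is -15.

-64, -15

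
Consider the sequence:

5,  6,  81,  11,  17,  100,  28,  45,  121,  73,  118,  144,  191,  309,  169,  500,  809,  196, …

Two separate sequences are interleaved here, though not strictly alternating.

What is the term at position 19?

The slot pattern repeats as AAB (period 3), so there are 2 interleaved tracks.
Subsequence A = 5, 6, 11, 17, 28, 45, 73, 118, 191, 309, 500, 809: each term equals the sum of the previous two.
Subsequence B = 81, 100, 121, 144, 169, 196: consecutive squares n² from n = 9.
Position 19 → subsequence A, term 13 = 1309.

1309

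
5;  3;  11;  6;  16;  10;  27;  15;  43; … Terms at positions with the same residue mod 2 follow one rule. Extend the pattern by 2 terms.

21, 70

Positions 1, 3, 5, … form one subsequence and positions 2, 4, 6, … form another.
Stream A: 5, 11, 16, 27, 43 — Fibonacci-style (each term is the sum of the two before it).
Stream B: 3, 6, 10, 15 — triangular numbers starting at T_2.
Term 10 comes from stream B (its 5th entry): 21.
The 11th slot belongs to stream A; its 6th term is 70.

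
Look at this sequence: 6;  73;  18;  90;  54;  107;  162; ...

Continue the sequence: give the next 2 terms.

Positions 1, 3, 5, … form one subsequence and positions 2, 4, 6, … form another.
Track A is 6, 18, 54, 162, which is multiplying by 3 each time.
Track B is 73, 90, 107, which is linear: a_n = 56 + 17·n.
Position 8 → track B, term 4 = 124.
The 9th slot belongs to track A; its 5th term is 486.

124, 486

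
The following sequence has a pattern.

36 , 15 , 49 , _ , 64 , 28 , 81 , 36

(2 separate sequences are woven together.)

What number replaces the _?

21

The terms cycle through 2 interleaved subsequences.
Track A: 36, 49, 64, 81. Perfect squares starting at 6².
Track B: 15, ?, 28, 36. Triangular numbers starting at T_5.
So the missing entry in track B is 21.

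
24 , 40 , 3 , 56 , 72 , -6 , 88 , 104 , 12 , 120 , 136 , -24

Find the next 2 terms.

152, 168

The slot pattern repeats as AAB (period 3), so there are 2 interleaved tracks.
Stream A: 24, 40, 56, 72, 88, 104, 120, 136 — adding 16 each time.
Stream B: 3, -6, 12, -24 — geometric, ×-2 each step.
Position 13 falls in stream A as its term 9, giving 152.
The 14th slot belongs to stream A; its 10th term is 168.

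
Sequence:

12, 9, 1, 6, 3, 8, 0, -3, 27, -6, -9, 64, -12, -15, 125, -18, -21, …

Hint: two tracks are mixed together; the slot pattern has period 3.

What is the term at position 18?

216

Reading positions in blocks of 3 reveals the pattern AAB — 2 tracks woven together.
Track A is 12, 9, 6, 3, 0, -3, -6, -9, -12, -15, -18, -21, which is arithmetic, step −3.
Track B is 1, 8, 27, 64, 125, which is perfect cubes starting at 1³.
Position 18 → track B, term 6 = 216.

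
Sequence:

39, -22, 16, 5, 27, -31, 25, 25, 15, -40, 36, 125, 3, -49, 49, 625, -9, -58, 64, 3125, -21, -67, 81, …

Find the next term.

15625

Split by position mod 4 into 4 tracks.
Track A = 39, 27, 15, 3, -9, -21: linear: a_n = 51 − 12·n.
Track B = -22, -31, -40, -49, -58, -67: subtracting 9 each time.
Track C = 16, 25, 36, 49, 64, 81: consecutive squares n² from n = 4.
Track D = 5, 25, 125, 625, 3125: powers 5^1, 5^2, 5^3, ….
Term 24 comes from track D (its 6th entry): 15625.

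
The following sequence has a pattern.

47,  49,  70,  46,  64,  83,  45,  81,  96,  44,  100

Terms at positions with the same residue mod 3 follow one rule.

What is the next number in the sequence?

Split by position mod 3: positions 1, 4, 7, … form one track, and each other residue class forms its own.
Stream A: 47, 46, 45, 44 (arithmetic, step −1).
Stream B: 49, 64, 81, 100 (perfect squares starting at 7²).
Stream C: 70, 83, 96 (linear: a_n = 57 + 13·n).
The 12th slot belongs to stream C; its 4th term is 109.

109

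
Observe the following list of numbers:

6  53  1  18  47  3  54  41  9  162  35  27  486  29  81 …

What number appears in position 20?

17

Taking every 3rd term gives 3 separate tracks.
Track A: 6, 18, 54, 162, 486 — geometric, ×3 each step.
Track B: 53, 47, 41, 35, 29 — linear: a_n = 59 − 6·n.
Track C: 1, 3, 9, 27, 81 — powers 3^0, 3^1, 3^2, ….
Position 20 falls in track B as its term 7, giving 17.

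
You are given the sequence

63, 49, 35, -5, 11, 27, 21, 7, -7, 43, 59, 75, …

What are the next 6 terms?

Positions follow the repeating pattern AAABBB; grouping by letter gives 2 tracks.
Stream A: 63, 49, 35, 21, 7, -7 (subtracting 14 each time).
Stream B: -5, 11, 27, 43, 59, 75 (adding 16 each time).
Position 13 → stream A, term 7 = -21.
Position 14 falls in stream A as its term 8, giving -35.
Position 15 falls in stream A as its term 9, giving -49.
Position 16 → stream B, term 7 = 91.
Term 17 comes from stream B (its 8th entry): 107.
Position 18 falls in stream B as its term 9, giving 123.

-21, -35, -49, 91, 107, 123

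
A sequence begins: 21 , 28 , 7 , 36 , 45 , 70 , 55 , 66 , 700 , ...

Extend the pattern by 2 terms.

78, 91

Reading positions in blocks of 3 reveals the pattern AAB — 2 tracks woven together.
Track A = 21, 28, 36, 45, 55, 66: triangular numbers n(n+1)/2 for n = 6, 7, ….
Track B = 7, 70, 700: geometric, ×10 each step.
Position 10 → track A, term 7 = 78.
The 11th slot belongs to track A; its 8th term is 91.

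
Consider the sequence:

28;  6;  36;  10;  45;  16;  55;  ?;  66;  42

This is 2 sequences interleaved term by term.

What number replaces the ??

26

Odd-indexed and even-indexed terms follow separate rules.
Subsequence A: 28, 36, 45, 55, 66. The triangular numbers T_7, T_8, ….
Subsequence B: 6, 10, 16, ?, 42. Each term equals the sum of the previous two.
Filling subsequence B at index 4 by its rule yields 26.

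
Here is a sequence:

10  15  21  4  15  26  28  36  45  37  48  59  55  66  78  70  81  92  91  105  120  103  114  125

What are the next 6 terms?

136, 153, 171, 136, 147, 158

Positions follow the repeating pattern AAABBB; grouping by letter gives 2 tracks.
Track A = 10, 15, 21, 28, 36, 45, 55, 66, 78, 91, 105, 120: triangular numbers starting at T_4.
Track B = 4, 15, 26, 37, 48, 59, 70, 81, 92, 103, 114, 125: arithmetic with common difference +11.
Term 25 comes from track A (its 13th entry): 136.
Position 26 → track A, term 14 = 153.
Term 27 comes from track A (its 15th entry): 171.
Position 28 falls in track B as its term 13, giving 136.
Position 29 → track B, term 14 = 147.
Position 30 falls in track B as its term 15, giving 158.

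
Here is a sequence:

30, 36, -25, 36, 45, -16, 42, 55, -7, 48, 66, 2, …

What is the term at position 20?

The terms cycle through 3 interleaved subsequences.
Track A is 30, 36, 42, 48, which is adding 6 each time.
Track B is 36, 45, 55, 66, which is triangular numbers starting at T_8.
Track C is -25, -16, -7, 2, which is linear: a_n = -34 + 9·n.
Position 20 → track B, term 7 = 105.

105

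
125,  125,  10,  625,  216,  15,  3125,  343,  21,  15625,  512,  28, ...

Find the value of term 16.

390625

Split by position mod 3: positions 1, 4, 7, … form one track, and each other residue class forms its own.
Track A: 125, 625, 3125, 15625 — powers 5^3, 5^4, 5^5, ….
Track B: 125, 216, 343, 512 — perfect cubes starting at 5³.
Track C: 10, 15, 21, 28 — triangular numbers starting at T_4.
Position 16 falls in track A as its term 6, giving 390625.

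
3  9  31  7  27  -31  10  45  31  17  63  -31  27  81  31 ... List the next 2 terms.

44, 99

The terms cycle through 3 interleaved subsequences.
Track A = 3, 7, 10, 17, 27: each term equals the sum of the previous two.
Track B = 9, 27, 45, 63, 81: arithmetic, step +18.
Track C = 31, -31, 31, -31, 31: alternating ±31.
Position 16 → track A, term 6 = 44.
The 17th slot belongs to track B; its 6th term is 99.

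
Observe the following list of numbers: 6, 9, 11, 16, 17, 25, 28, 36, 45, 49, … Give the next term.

Positions 1, 3, 5, … form one subsequence and positions 2, 4, 6, … form another.
Track A: 6, 11, 17, 28, 45. Fibonacci-style (each term is the sum of the two before it).
Track B: 9, 16, 25, 36, 49. The squares 3², 4², 5², ….
Position 11 falls in track A as its term 6, giving 73.

73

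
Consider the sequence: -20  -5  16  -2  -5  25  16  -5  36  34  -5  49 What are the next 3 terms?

The terms cycle through 3 interleaved subsequences.
Stream A: -20, -2, 16, 34 (linear: a_n = -38 + 18·n).
Stream B: -5, -5, -5, -5 (the constant sequence -5).
Stream C: 16, 25, 36, 49 (consecutive squares n² from n = 4).
Position 13 → stream A, term 5 = 52.
Term 14 comes from stream B (its 5th entry): -5.
Term 15 comes from stream C (its 5th entry): 64.

52, -5, 64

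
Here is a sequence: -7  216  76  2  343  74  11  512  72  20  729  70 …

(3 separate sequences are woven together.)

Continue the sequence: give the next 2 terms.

Read the sequence 3 terms at a time; column i is its own pattern.
Track A: -7, 2, 11, 20 — linear: a_n = -16 + 9·n.
Track B: 216, 343, 512, 729 — the cubes 6³, 7³, 8³, ….
Track C: 76, 74, 72, 70 — arithmetic, step −2.
Position 13 falls in track A as its term 5, giving 29.
The 14th slot belongs to track B; its 5th term is 1000.

29, 1000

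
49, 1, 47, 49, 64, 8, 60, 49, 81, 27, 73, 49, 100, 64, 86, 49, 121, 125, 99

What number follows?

Taking every 4th term gives 4 separate tracks.
Track A: 49, 64, 81, 100, 121. Consecutive squares n² from n = 7.
Track B: 1, 8, 27, 64, 125. Consecutive cubes n³ from n = 1.
Track C: 47, 60, 73, 86, 99. Adding 13 each time.
Track D: 49, 49, 49, 49. The constant sequence 49.
Position 20 falls in track D as its term 5, giving 49.

49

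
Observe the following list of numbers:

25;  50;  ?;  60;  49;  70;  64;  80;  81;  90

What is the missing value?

36

Split by position mod 2 into 2 tracks.
Subsequence A: 25, ?, 49, 64, 81 (consecutive squares n² from n = 5).
Subsequence B: 50, 60, 70, 80, 90 (linear: a_n = 40 + 10·n).
So the missing entry in subsequence A is 36.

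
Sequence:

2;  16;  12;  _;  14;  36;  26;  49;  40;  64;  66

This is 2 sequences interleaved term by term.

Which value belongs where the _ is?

Odd-indexed and even-indexed terms follow separate rules.
Track A: 2, 12, 14, 26, 40, 66 (Fibonacci-style (each term is the sum of the two before it)).
Track B: 16, ?, 36, 49, 64 (consecutive squares n² from n = 4).
Track B's pattern makes the blank 25.

25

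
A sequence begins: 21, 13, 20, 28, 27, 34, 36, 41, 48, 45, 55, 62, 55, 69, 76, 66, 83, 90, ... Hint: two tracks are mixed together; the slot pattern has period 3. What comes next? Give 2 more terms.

78, 97

Reading positions in blocks of 3 reveals the pattern ABB — 2 tracks woven together.
Track A: 21, 28, 36, 45, 55, 66. The triangular numbers T_6, T_7, ….
Track B: 13, 20, 27, 34, 41, 48, 55, 62, 69, 76, 83, 90. Arithmetic, step +7.
Term 19 comes from track A (its 7th entry): 78.
Position 20 falls in track B as its term 13, giving 97.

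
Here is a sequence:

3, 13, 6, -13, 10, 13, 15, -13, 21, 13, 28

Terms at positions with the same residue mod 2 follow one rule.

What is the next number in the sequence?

The terms cycle through 2 interleaved subsequences.
Subsequence A = 3, 6, 10, 15, 21, 28: triangular numbers starting at T_2.
Subsequence B = 13, -13, 13, -13, 13: oscillating between 13 and -13.
The 12th slot belongs to subsequence B; its 6th term is -13.

-13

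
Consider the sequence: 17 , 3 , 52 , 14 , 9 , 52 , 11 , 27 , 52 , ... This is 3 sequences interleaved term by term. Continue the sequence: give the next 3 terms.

Taking every 3rd term gives 3 separate tracks.
Track A is 17, 14, 11, which is arithmetic, step −3.
Track B is 3, 9, 27, which is successive powers of 3.
Track C is 52, 52, 52, which is always 52.
Position 10 → track A, term 4 = 8.
The 11th slot belongs to track B; its 4th term is 81.
Term 12 comes from track C (its 4th entry): 52.

8, 81, 52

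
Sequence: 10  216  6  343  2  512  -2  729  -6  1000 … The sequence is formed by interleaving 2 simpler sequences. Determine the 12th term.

1331

Positions 1, 3, 5, … form one subsequence and positions 2, 4, 6, … form another.
Track A: 10, 6, 2, -2, -6 — arithmetic with common difference −4.
Track B: 216, 343, 512, 729, 1000 — the cubes 6³, 7³, 8³, ….
Position 12 → track B, term 6 = 1331.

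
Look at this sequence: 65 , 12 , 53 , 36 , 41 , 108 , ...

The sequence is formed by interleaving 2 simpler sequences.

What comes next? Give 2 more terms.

29, 324

Taking every 2nd term gives 2 separate tracks.
Track A: 65, 53, 41. Arithmetic, step −12.
Track B: 12, 36, 108. Geometric with ratio 3.
Term 7 comes from track A (its 4th entry): 29.
Position 8 falls in track B as its term 4, giving 324.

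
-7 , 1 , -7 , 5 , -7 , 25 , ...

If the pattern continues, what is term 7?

Positions 1, 3, 5, … form one subsequence and positions 2, 4, 6, … form another.
Subsequence A: -7, -7, -7 (the constant sequence -7).
Subsequence B: 1, 5, 25 (powers of 5).
The 7th slot belongs to subsequence A; its 4th term is -7.

-7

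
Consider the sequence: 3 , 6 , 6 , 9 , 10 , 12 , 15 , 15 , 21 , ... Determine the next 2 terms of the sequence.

Odd-indexed and even-indexed terms follow separate rules.
Subsequence A: 3, 6, 10, 15, 21 — the triangular numbers T_2, T_3, ….
Subsequence B: 6, 9, 12, 15 — arithmetic with common difference +3.
The 10th slot belongs to subsequence B; its 5th term is 18.
Position 11 → subsequence A, term 6 = 28.

18, 28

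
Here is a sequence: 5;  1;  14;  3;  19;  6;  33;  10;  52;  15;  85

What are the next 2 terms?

Taking every 2nd term gives 2 separate tracks.
Stream A: 5, 14, 19, 33, 52, 85 — a Fibonacci-like recurrence a_n = a_{n-1} + a_{n-2}.
Stream B: 1, 3, 6, 10, 15 — triangular numbers starting at T_1.
Position 12 → stream B, term 6 = 21.
Position 13 → stream A, term 7 = 137.

21, 137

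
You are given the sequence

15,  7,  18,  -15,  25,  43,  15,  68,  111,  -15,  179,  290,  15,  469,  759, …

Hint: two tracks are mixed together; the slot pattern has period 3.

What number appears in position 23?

Positions follow the repeating pattern ABB; grouping by letter gives 2 tracks.
Track A: 15, -15, 15, -15, 15 — alternating ±15.
Track B: 7, 18, 25, 43, 68, 111, 179, 290, 469, 759 — a Fibonacci-like recurrence a_n = a_{n-1} + a_{n-2}.
Term 23 comes from track B (its 15th entry): 8417.

8417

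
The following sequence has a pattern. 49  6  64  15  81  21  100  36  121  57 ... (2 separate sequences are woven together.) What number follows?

Odd-indexed and even-indexed terms follow separate rules.
Stream A: 49, 64, 81, 100, 121 (the squares 7², 8², 9², …).
Stream B: 6, 15, 21, 36, 57 (Fibonacci-style (each term is the sum of the two before it)).
The 11th slot belongs to stream A; its 6th term is 144.

144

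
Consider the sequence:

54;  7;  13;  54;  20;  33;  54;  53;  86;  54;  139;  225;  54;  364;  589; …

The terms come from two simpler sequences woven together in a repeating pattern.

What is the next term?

Positions follow the repeating pattern ABB; grouping by letter gives 2 tracks.
Stream A: 54, 54, 54, 54, 54 — the constant sequence 54.
Stream B: 7, 13, 20, 33, 53, 86, 139, 225, 364, 589 — each term equals the sum of the previous two.
Position 16 falls in stream A as its term 6, giving 54.

54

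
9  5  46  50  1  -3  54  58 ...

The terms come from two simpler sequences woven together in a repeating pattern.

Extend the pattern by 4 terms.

-7, -11, 62, 66

The slot pattern repeats as AABB (period 4), so there are 2 interleaved tracks.
Track A = 9, 5, 1, -3: arithmetic with common difference −4.
Track B = 46, 50, 54, 58: linear: a_n = 42 + 4·n.
Position 9 falls in track A as its term 5, giving -7.
Position 10 falls in track A as its term 6, giving -11.
Position 11 falls in track B as its term 5, giving 62.
The 12th slot belongs to track B; its 6th term is 66.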